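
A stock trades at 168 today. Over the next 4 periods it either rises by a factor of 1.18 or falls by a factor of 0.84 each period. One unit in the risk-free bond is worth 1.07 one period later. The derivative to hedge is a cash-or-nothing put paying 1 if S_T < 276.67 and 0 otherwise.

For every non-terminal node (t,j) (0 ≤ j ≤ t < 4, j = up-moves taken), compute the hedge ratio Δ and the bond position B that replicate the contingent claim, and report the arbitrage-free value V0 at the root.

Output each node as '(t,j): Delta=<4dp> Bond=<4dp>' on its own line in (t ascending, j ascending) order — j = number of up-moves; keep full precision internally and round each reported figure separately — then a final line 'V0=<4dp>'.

(0,0): Delta=-0.0044 Bond=1.3464
(1,0): Delta=0.0000 Bond=0.8163
(1,1): Delta=-0.0059 Bond=1.7392
(2,0): Delta=0.0000 Bond=0.8734
(2,1): Delta=0.0000 Bond=0.8734
(2,2): Delta=-0.0079 Bond=2.3332
(3,0): Delta=0.0000 Bond=0.9346
(3,1): Delta=0.0000 Bond=0.9346
(3,2): Delta=0.0000 Bond=0.9346
(3,3): Delta=-0.0107 Bond=3.2435
V0=0.6031

Under the risk-neutral measure, an up-move has probability p* = (R−d)/(u−d) = 0.6765 and values discount at R = 1.07.
Payoff layer (t=4): V(4,0)=1.0000, V(4,1)=1.0000, V(4,2)=1.0000, V(4,3)=1.0000, V(4,4)=0.0000
Node (3,0) S=99.5743: V=(p*·1.0000+(1−p*)·1.0000)/1.07=0.9346; Δ=(1.0000−1.0000)/(117.4976−83.6424)=0.0000; B=V−Δ·S=0.9346
Node (3,1) S=139.8781: V=(p*·1.0000+(1−p*)·1.0000)/1.07=0.9346; Δ=(1.0000−1.0000)/(165.0562−117.4976)=0.0000; B=V−Δ·S=0.9346
Node (3,2) S=196.4955: V=(p*·1.0000+(1−p*)·1.0000)/1.07=0.9346; Δ=(1.0000−1.0000)/(231.8647−165.0562)=0.0000; B=V−Δ·S=0.9346
Node (3,3) S=276.0294: V=(p*·0.0000+(1−p*)·1.0000)/1.07=0.3024; Δ=(0.0000−1.0000)/(325.7147−231.8647)=-0.0107; B=V−Δ·S=3.2435
Node (2,0) S=118.5408: V=(p*·0.9346+(1−p*)·0.9346)/1.07=0.8734; Δ=(0.9346−0.9346)/(139.8781−99.5743)=0.0000; B=V−Δ·S=0.8734
Node (2,1) S=166.5216: V=(p*·0.9346+(1−p*)·0.9346)/1.07=0.8734; Δ=(0.9346−0.9346)/(196.4955−139.8781)=0.0000; B=V−Δ·S=0.8734
Node (2,2) S=233.9232: V=(p*·0.3024+(1−p*)·0.9346)/1.07=0.4737; Δ=(0.3024−0.9346)/(276.0294−196.4955)=-0.0079; B=V−Δ·S=2.3332
Node (1,0) S=141.1200: V=(p*·0.8734+(1−p*)·0.8734)/1.07=0.8163; Δ=(0.8734−0.8734)/(166.5216−118.5408)=0.0000; B=V−Δ·S=0.8163
Node (1,1) S=198.2400: V=(p*·0.4737+(1−p*)·0.8734)/1.07=0.5636; Δ=(0.4737−0.8734)/(233.9232−166.5216)=-0.0059; B=V−Δ·S=1.7392
Node (0,0) S=168.0000: V=(p*·0.5636+(1−p*)·0.8163)/1.07=0.6031; Δ=(0.5636−0.8163)/(198.2400−141.1200)=-0.0044; B=V−Δ·S=1.3464
Self-financing check: at every node Δ·S+B equals the discounted successor values.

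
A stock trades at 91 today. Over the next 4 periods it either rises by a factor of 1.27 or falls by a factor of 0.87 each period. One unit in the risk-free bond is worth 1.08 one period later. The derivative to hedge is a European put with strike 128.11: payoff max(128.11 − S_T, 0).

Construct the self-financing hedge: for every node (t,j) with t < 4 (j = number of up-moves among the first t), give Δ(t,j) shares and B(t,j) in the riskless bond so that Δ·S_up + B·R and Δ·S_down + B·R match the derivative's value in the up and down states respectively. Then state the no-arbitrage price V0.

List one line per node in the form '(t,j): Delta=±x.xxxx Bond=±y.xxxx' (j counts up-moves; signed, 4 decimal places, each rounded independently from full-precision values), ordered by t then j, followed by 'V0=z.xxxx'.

No-arbitrage ⇒ martingale measure with p* = (R−d)/(u−d) = 0.5250.
Terminal payoffs: V(4,0)=75.9763, V(4,1)=52.0068, V(4,2)=17.0168, V(4,3)=0.0000, V(4,4)=0.0000
(3,0): S=59.9238. Δ = (V_up−V_dn)/(S_up−S_dn) = (52.0068−75.9763)/(76.1032−52.1337) = -1.0000. V = [p*·52.0068 + (1−p*)·75.9763]/1.08 = 58.6966. B = V − Δ·S = 118.6204.
(3,1): S=87.4749. Δ = (V_up−V_dn)/(S_up−S_dn) = (17.0168−52.0068)/(111.0932−76.1032) = -1.0000. V = [p*·17.0168 + (1−p*)·52.0068]/1.08 = 31.1454. B = V − Δ·S = 118.6204.
(3,2): S=127.6933. Δ = (V_up−V_dn)/(S_up−S_dn) = (0.0000−17.0168)/(162.1705−111.0932) = -0.3332. V = [p*·0.0000 + (1−p*)·17.0168]/1.08 = 7.4843. B = V − Δ·S = 50.0263.
(3,3): S=186.4029. Δ = (V_up−V_dn)/(S_up−S_dn) = (0.0000−0.0000)/(236.7316−162.1705) = 0.0000. V = [p*·0.0000 + (1−p*)·0.0000]/1.08 = 0.0000. B = V − Δ·S = 0.0000.
(2,0): S=68.8779. Δ = (V_up−V_dn)/(S_up−S_dn) = (31.1454−58.6966)/(87.4749−59.9238) = -1.0000. V = [p*·31.1454 + (1−p*)·58.6966]/1.08 = 40.9558. B = V − Δ·S = 109.8337.
(2,1): S=100.5459. Δ = (V_up−V_dn)/(S_up−S_dn) = (7.4843−31.1454)/(127.6933−87.4749) = -0.5883. V = [p*·7.4843 + (1−p*)·31.1454]/1.08 = 17.3364. B = V − Δ·S = 76.4894.
(2,2): S=146.7739. Δ = (V_up−V_dn)/(S_up−S_dn) = (0.0000−7.4843)/(186.4029−127.6933) = -0.1275. V = [p*·0.0000 + (1−p*)·7.4843]/1.08 = 3.2917. B = V − Δ·S = 22.0023.
(1,0): S=79.1700. Δ = (V_up−V_dn)/(S_up−S_dn) = (17.3364−40.9558)/(100.5459−68.8779) = -0.7458. V = [p*·17.3364 + (1−p*)·40.9558]/1.08 = 26.4404. B = V − Δ·S = 85.4888.
(1,1): S=115.5700. Δ = (V_up−V_dn)/(S_up−S_dn) = (3.2917−17.3364)/(146.7739−100.5459) = -0.3038. V = [p*·3.2917 + (1−p*)·17.3364]/1.08 = 9.2249. B = V − Δ·S = 44.3367.
(0,0): S=91.0000. Δ = (V_up−V_dn)/(S_up−S_dn) = (9.2249−26.4404)/(115.5700−79.1700) = -0.4730. V = [p*·9.2249 + (1−p*)·26.4404]/1.08 = 16.1132. B = V − Δ·S = 59.1518.
Root portfolio cost Δ·91+B reproduces V0=16.1132.

(0,0): Delta=-0.4730 Bond=59.1518
(1,0): Delta=-0.7458 Bond=85.4888
(1,1): Delta=-0.3038 Bond=44.3367
(2,0): Delta=-1.0000 Bond=109.8337
(2,1): Delta=-0.5883 Bond=76.4894
(2,2): Delta=-0.1275 Bond=22.0023
(3,0): Delta=-1.0000 Bond=118.6204
(3,1): Delta=-1.0000 Bond=118.6204
(3,2): Delta=-0.3332 Bond=50.0263
(3,3): Delta=0.0000 Bond=0.0000
V0=16.1132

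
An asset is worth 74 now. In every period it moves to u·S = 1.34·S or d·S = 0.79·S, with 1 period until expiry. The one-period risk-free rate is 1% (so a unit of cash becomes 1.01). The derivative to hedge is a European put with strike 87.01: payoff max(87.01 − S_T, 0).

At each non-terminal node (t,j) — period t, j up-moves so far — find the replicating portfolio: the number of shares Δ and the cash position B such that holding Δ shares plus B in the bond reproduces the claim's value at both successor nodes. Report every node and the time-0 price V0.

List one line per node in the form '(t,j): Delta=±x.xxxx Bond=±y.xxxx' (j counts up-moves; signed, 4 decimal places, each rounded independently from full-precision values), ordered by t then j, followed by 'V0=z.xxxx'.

Since d<R<u, set p* = (R−d)/(u−d) = 0.4000; price each node as the discounted p*-expectation of its children.
Terminal payoffs: V(1,0)=28.5500, V(1,1)=0.0000
(0,0): S=74.0000. Δ = (V_up−V_dn)/(S_up−S_dn) = (0.0000−28.5500)/(99.1600−58.4600) = -0.7015. V = [p*·0.0000 + (1−p*)·28.5500]/1.01 = 16.9604. B = V − Δ·S = 68.8695.
The time-0 hedge costs 16.9604, which is the no-arbitrage price.

(0,0): Delta=-0.7015 Bond=68.8695
V0=16.9604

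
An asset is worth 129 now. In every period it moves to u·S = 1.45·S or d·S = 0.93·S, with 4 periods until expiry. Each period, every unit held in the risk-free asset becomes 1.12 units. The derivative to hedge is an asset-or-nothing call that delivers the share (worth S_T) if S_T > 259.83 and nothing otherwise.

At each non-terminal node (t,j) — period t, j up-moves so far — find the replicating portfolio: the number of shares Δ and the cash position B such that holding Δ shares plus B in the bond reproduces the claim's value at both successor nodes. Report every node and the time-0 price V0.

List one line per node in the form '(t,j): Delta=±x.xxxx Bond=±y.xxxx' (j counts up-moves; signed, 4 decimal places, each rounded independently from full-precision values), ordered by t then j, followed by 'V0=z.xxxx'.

(0,0): Delta=1.0923 Bond=-105.6614
(1,0): Delta=0.6240 Bond=-62.1588
(1,1): Delta=1.6139 Bond=-215.9201
(2,0): Delta=0.0000 Bond=0.0000
(2,1): Delta=1.3191 Bond=-190.5331
(2,2): Delta=1.9424 Bond=-330.9259
(3,0): Delta=0.0000 Bond=0.0000
(3,1): Delta=0.0000 Bond=0.0000
(3,2): Delta=2.7885 Bond=-584.0342
(3,3): Delta=1.0000 Bond=0.0000
V0=35.2417

The replicating-portfolio and risk-neutral prices coincide; use p* = (1.12−0.93)/(1.45−0.93) = 0.3654 for the latter.
Terminal payoffs: V(4,0)=0.0000, V(4,1)=0.0000, V(4,2)=0.0000, V(4,3)=365.7435, V(4,4)=570.2453
  t=3,j=0: stock 103.7621 → up 150.4550 (V=0.0000), down 96.4987 (V=0.0000). Price 0.0000; hedge Δ=0.0000, bond B=0.0000.
  t=3,j=1: stock 161.7795 → up 234.5803 (V=0.0000), down 150.4550 (V=0.0000). Price 0.0000; hedge Δ=0.0000, bond B=0.0000.
  t=3,j=2: stock 252.2369 → up 365.7435 (V=365.7435), down 234.5803 (V=0.0000). Price 119.3188; hedge Δ=2.7885, bond B=-584.0342.
  t=3,j=3: stock 393.2726 → up 570.2453 (V=570.2453), down 365.7435 (V=365.7435). Price 393.2726; hedge Δ=1.0000, bond B=0.0000.
  t=2,j=0: stock 111.5721 → up 161.7795 (V=0.0000), down 103.7621 (V=0.0000). Price 0.0000; hedge Δ=0.0000, bond B=0.0000.
  t=2,j=1: stock 173.9565 → up 252.2369 (V=119.3188), down 161.7795 (V=0.0000). Price 38.9261; hedge Δ=1.3191, bond B=-190.5331.
  t=2,j=2: stock 271.2225 → up 393.2726 (V=393.2726), down 252.2369 (V=119.3188). Price 195.9083; hedge Δ=1.9424, bond B=-330.9259.
  t=1,j=0: stock 119.9700 → up 173.9565 (V=38.9261), down 111.5721 (V=0.0000). Price 12.6991; hedge Δ=0.6240, bond B=-62.1588.
  t=1,j=1: stock 187.0500 → up 271.2225 (V=195.9083), down 173.9565 (V=38.9261). Price 85.9688; hedge Δ=1.6139, bond B=-215.9201.
  t=0,j=0: stock 129.0000 → up 187.0500 (V=85.9688), down 119.9700 (V=12.6991). Price 35.2417; hedge Δ=1.0923, bond B=-105.6614.
Self-financing check: at every node Δ·S+B equals the discounted successor values.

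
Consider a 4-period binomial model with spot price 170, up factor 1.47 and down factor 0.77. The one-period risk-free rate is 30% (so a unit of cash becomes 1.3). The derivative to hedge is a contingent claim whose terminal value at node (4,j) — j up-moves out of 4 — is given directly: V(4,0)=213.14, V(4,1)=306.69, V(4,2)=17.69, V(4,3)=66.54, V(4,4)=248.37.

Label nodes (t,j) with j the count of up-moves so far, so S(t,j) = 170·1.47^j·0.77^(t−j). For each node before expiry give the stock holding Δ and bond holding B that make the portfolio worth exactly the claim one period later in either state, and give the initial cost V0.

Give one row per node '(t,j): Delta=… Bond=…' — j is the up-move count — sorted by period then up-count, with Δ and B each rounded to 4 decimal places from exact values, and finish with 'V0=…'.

The replicating-portfolio and risk-neutral prices coincide; use p* = (1.3−0.77)/(1.47−0.77) = 0.7571 for the latter.
Terminal values V(4,·): V(4,0)=213.1400, V(4,1)=306.6900, V(4,2)=17.6900, V(4,3)=66.5400, V(4,4)=248.3700
(3,0): S=77.6106. Δ = (V_up−V_dn)/(S_up−S_dn) = (306.6900−213.1400)/(114.0876−59.7602) = 1.7220. V = [p*·306.6900 + (1−p*)·213.1400]/1.3 = 218.4390. B = V − Δ·S = 84.7962.
(3,1): S=148.1657. Δ = (V_up−V_dn)/(S_up−S_dn) = (17.6900−306.6900)/(217.8036−114.0876) = -2.7865. V = [p*·17.6900 + (1−p*)·306.6900]/1.3 = 67.5967. B = V − Δ·S = 480.4538.
(3,2): S=282.8618. Δ = (V_up−V_dn)/(S_up−S_dn) = (66.5400−17.6900)/(415.8069−217.8036) = 0.2467. V = [p*·66.5400 + (1−p*)·17.6900]/1.3 = 42.0588. B = V − Δ·S = -27.7269.
(3,3): S=540.0089. Δ = (V_up−V_dn)/(S_up−S_dn) = (248.3700−66.5400)/(793.8131−415.8069) = 0.4810. V = [p*·248.3700 + (1−p*)·66.5400]/1.3 = 157.0856. B = V − Δ·S = -102.6715.
(2,0): S=100.7930. Δ = (V_up−V_dn)/(S_up−S_dn) = (67.5967−218.4390)/(148.1657−77.6106) = -2.1379. V = [p*·67.5967 + (1−p*)·218.4390]/1.3 = 80.1768. B = V − Δ·S = 295.6658.
(2,1): S=192.4230. Δ = (V_up−V_dn)/(S_up−S_dn) = (42.0588−67.5967)/(282.8618−148.1657) = -0.1896. V = [p*·42.0588 + (1−p*)·67.5967]/1.3 = 37.1237. B = V − Δ·S = 73.6065.
(2,2): S=367.3530. Δ = (V_up−V_dn)/(S_up−S_dn) = (157.0856−42.0588)/(540.0089−282.8618) = 0.4473. V = [p*·157.0856 + (1−p*)·42.0588]/1.3 = 99.3466. B = V − Δ·S = -64.9775.
(1,0): S=130.9000. Δ = (V_up−V_dn)/(S_up−S_dn) = (37.1237−80.1768)/(192.4230−100.7930) = -0.4699. V = [p*·37.1237 + (1−p*)·80.1768]/1.3 = 36.5996. B = V − Δ·S = 98.1040.
(1,1): S=249.9000. Δ = (V_up−V_dn)/(S_up−S_dn) = (99.3466−37.1237)/(367.3530−192.4230) = 0.3557. V = [p*·99.3466 + (1−p*)·37.1237]/1.3 = 64.7964. B = V − Δ·S = -24.0934.
(0,0): S=170.0000. Δ = (V_up−V_dn)/(S_up−S_dn) = (64.7964−36.5996)/(249.9000−130.9000) = 0.2369. V = [p*·64.7964 + (1−p*)·36.5996]/1.3 = 44.5758. B = V − Δ·S = 4.2947.
Self-financing check: at every node Δ·S+B equals the discounted successor values.

(0,0): Delta=0.2369 Bond=4.2947
(1,0): Delta=-0.4699 Bond=98.1040
(1,1): Delta=0.3557 Bond=-24.0934
(2,0): Delta=-2.1379 Bond=295.6658
(2,1): Delta=-0.1896 Bond=73.6065
(2,2): Delta=0.4473 Bond=-64.9775
(3,0): Delta=1.7220 Bond=84.7962
(3,1): Delta=-2.7865 Bond=480.4538
(3,2): Delta=0.2467 Bond=-27.7269
(3,3): Delta=0.4810 Bond=-102.6715
V0=44.5758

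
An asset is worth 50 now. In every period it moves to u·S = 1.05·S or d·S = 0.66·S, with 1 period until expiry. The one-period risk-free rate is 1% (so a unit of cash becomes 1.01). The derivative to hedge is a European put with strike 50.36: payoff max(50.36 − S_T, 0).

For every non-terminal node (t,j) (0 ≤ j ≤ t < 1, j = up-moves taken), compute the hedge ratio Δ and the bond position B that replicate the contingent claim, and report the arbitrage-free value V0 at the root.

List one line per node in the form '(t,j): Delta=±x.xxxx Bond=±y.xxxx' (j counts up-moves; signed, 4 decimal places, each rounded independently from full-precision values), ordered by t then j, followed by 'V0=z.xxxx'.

The replicating-portfolio and risk-neutral prices coincide; use p* = (1.01−0.66)/(1.05−0.66) = 0.8974 for the latter.
At expiry t=1: V(1,0)=17.3600, V(1,1)=0.0000
  t=0,j=0: stock 50.0000 → up 52.5000 (V=0.0000), down 33.0000 (V=17.3600). Price 1.7629; hedge Δ=-0.8903, bond B=46.2757.
The time-0 hedge costs 1.7629, which is the no-arbitrage price.

(0,0): Delta=-0.8903 Bond=46.2757
V0=1.7629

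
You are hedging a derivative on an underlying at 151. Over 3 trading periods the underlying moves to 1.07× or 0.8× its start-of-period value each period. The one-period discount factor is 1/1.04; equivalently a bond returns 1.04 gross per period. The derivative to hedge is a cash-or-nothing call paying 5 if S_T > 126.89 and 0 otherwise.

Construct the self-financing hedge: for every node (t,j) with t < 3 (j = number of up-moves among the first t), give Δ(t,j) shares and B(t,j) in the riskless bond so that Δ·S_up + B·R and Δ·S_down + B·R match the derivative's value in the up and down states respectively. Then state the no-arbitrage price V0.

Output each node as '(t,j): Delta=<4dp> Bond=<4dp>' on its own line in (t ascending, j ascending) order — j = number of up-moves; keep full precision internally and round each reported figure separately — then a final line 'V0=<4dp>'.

(0,0): Delta=0.0224 Bond=0.9105
(1,0): Delta=0.1310 Bond=-12.1752
(1,1): Delta=0.0122 Bond=2.5872
(2,0): Delta=0.0000 Bond=0.0000
(2,1): Delta=0.1433 Bond=-14.2450
(2,2): Delta=0.0000 Bond=4.8077
V0=4.2925

No-arbitrage ⇒ martingale measure with p* = (R−d)/(u−d) = 0.8889.
Terminal payoffs: V(3,0)=0.0000, V(3,1)=0.0000, V(3,2)=5.0000, V(3,3)=5.0000
Node (2,0) S=96.6400: V=(p*·0.0000+(1−p*)·0.0000)/1.04=0.0000; Δ=(0.0000−0.0000)/(103.4048−77.3120)=0.0000; B=V−Δ·S=0.0000
Node (2,1) S=129.2560: V=(p*·5.0000+(1−p*)·0.0000)/1.04=4.2735; Δ=(5.0000−0.0000)/(138.3039−103.4048)=0.1433; B=V−Δ·S=-14.2450
Node (2,2) S=172.8799: V=(p*·5.0000+(1−p*)·5.0000)/1.04=4.8077; Δ=(5.0000−5.0000)/(184.9815−138.3039)=0.0000; B=V−Δ·S=4.8077
Node (1,0) S=120.8000: V=(p*·4.2735+(1−p*)·0.0000)/1.04=3.6526; Δ=(4.2735−0.0000)/(129.2560−96.6400)=0.1310; B=V−Δ·S=-12.1752
Node (1,1) S=161.5700: V=(p*·4.8077+(1−p*)·4.2735)/1.04=4.5657; Δ=(4.8077−4.2735)/(172.8799−129.2560)=0.0122; B=V−Δ·S=2.5872
Node (0,0) S=151.0000: V=(p*·4.5657+(1−p*)·3.6526)/1.04=4.2925; Δ=(4.5657−3.6526)/(161.5700−120.8000)=0.0224; B=V−Δ·S=0.9105
Self-financing check: at every node Δ·S+B equals the discounted successor values.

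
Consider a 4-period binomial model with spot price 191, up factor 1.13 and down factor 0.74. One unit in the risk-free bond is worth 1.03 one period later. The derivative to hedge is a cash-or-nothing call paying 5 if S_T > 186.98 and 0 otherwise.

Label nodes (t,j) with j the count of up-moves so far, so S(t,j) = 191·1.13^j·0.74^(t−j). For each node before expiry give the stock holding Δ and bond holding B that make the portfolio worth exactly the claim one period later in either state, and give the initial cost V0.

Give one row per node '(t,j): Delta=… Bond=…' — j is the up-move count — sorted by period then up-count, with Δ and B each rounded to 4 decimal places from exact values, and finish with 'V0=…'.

The replicating-portfolio and risk-neutral prices coincide; use p* = (1.03−0.74)/(1.13−0.74) = 0.7436 for the latter.
Payoff layer (t=4): V(4,0)=0.0000, V(4,1)=0.0000, V(4,2)=0.0000, V(4,3)=5.0000, V(4,4)=5.0000
Node (3,0) S=77.3978: V=(p*·0.0000+(1−p*)·0.0000)/1.03=0.0000; Δ=(0.0000−0.0000)/(87.4595−57.2744)=0.0000; B=V−Δ·S=0.0000
Node (3,1) S=118.1885: V=(p*·0.0000+(1−p*)·0.0000)/1.03=0.0000; Δ=(0.0000−0.0000)/(133.5530−87.4595)=0.0000; B=V−Δ·S=0.0000
Node (3,2) S=180.4770: V=(p*·5.0000+(1−p*)·0.0000)/1.03=3.6097; Δ=(5.0000−0.0000)/(203.9391−133.5530)=0.0710; B=V−Δ·S=-9.2109
Node (3,3) S=275.5933: V=(p*·5.0000+(1−p*)·5.0000)/1.03=4.8544; Δ=(5.0000−5.0000)/(311.4205−203.9391)=0.0000; B=V−Δ·S=4.8544
Node (2,0) S=104.5916: V=(p*·0.0000+(1−p*)·0.0000)/1.03=0.0000; Δ=(0.0000−0.0000)/(118.1885−77.3978)=0.0000; B=V−Δ·S=0.0000
Node (2,1) S=159.7142: V=(p*·3.6097+(1−p*)·0.0000)/1.03=2.6059; Δ=(3.6097−0.0000)/(180.4770−118.1885)=0.0580; B=V−Δ·S=-6.6496
Node (2,2) S=243.8879: V=(p*·4.8544+(1−p*)·3.6097)/1.03=4.4031; Δ=(4.8544−3.6097)/(275.5933−180.4770)=0.0131; B=V−Δ·S=1.2116
Node (1,0) S=141.3400: V=(p*·2.6059+(1−p*)·0.0000)/1.03=1.8813; Δ=(2.6059−0.0000)/(159.7142−104.5916)=0.0473; B=V−Δ·S=-4.8006
Node (1,1) S=215.8300: V=(p*·4.4031+(1−p*)·2.6059)/1.03=3.8275; Δ=(4.4031−2.6059)/(243.8879−159.7142)=0.0214; B=V−Δ·S=-0.7807
Node (0,0) S=191.0000: V=(p*·3.8275+(1−p*)·1.8813)/1.03=3.2315; Δ=(3.8275−1.8813)/(215.8300−141.3400)=0.0261; B=V−Δ·S=-1.7587
Check: Δ(0,0)·S0 + B(0,0) = 3.2315 = V0.

(0,0): Delta=0.0261 Bond=-1.7587
(1,0): Delta=0.0473 Bond=-4.8006
(1,1): Delta=0.0214 Bond=-0.7807
(2,0): Delta=0.0000 Bond=0.0000
(2,1): Delta=0.0580 Bond=-6.6496
(2,2): Delta=0.0131 Bond=1.2116
(3,0): Delta=0.0000 Bond=0.0000
(3,1): Delta=0.0000 Bond=0.0000
(3,2): Delta=0.0710 Bond=-9.2109
(3,3): Delta=0.0000 Bond=4.8544
V0=3.2315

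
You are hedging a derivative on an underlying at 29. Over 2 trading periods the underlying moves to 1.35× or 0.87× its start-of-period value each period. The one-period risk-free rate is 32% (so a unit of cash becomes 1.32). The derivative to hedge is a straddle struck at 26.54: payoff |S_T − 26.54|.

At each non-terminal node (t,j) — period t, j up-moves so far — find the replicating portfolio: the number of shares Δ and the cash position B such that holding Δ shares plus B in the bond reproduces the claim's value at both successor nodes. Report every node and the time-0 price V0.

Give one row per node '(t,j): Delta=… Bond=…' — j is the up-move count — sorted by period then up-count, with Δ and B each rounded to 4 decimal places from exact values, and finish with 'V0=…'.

Risk-neutral probability p* = (R−d)/(u−d) = (1.32−0.87)/(1.35−0.87) = 0.9375.
Payoff layer (t=2): V(2,0)=4.5899, V(2,1)=7.5205, V(2,2)=26.3125
Node (1,0) S=25.2300: V=(p*·7.5205+(1−p*)·4.5899)/1.32=5.5586; Δ=(7.5205−4.5899)/(34.0605−21.9501)=0.2420; B=V−Δ·S=-0.5468
Node (1,1) S=39.1500: V=(p*·26.3125+(1−p*)·7.5205)/1.32=19.0439; Δ=(26.3125−7.5205)/(52.8525−34.0605)=1.0000; B=V−Δ·S=-20.1061
Node (0,0) S=29.0000: V=(p*·19.0439+(1−p*)·5.5586)/1.32=13.7887; Δ=(19.0439−5.5586)/(39.1500−25.2300)=0.9688; B=V−Δ·S=-14.3058
Check: Δ(0,0)·S0 + B(0,0) = 13.7887 = V0.

(0,0): Delta=0.9688 Bond=-14.3058
(1,0): Delta=0.2420 Bond=-0.5468
(1,1): Delta=1.0000 Bond=-20.1061
V0=13.7887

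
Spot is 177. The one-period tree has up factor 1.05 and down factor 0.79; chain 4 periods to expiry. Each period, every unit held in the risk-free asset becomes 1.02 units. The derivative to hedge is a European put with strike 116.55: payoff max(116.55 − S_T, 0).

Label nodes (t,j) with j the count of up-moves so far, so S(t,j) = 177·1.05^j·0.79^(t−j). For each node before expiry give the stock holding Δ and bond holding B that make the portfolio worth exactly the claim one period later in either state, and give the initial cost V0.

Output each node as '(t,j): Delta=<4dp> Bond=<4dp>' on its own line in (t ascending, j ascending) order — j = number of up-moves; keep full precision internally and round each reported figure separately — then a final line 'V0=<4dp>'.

The replicating-portfolio and risk-neutral prices coincide; use p* = (1.02−0.79)/(1.05−0.79) = 0.8846 for the latter.
Terminal payoffs: V(4,0)=47.6084, V(4,1)=24.9187, V(4,2)=0.0000, V(4,3)=0.0000, V(4,4)=0.0000
Node (3,0) S=87.2679: V=(p*·24.9187+(1−p*)·47.6084)/1.02=26.9968; Δ=(24.9187−47.6084)/(91.6313−68.9416)=-1.0000; B=V−Δ·S=114.2647
Node (3,1) S=115.9890: V=(p*·0.0000+(1−p*)·24.9187)/1.02=2.8189; Δ=(0.0000−24.9187)/(121.7884−91.6313)=-0.8263; B=V−Δ·S=98.6600
Node (3,2) S=154.1626: V=(p*·0.0000+(1−p*)·0.0000)/1.02=0.0000; Δ=(0.0000−0.0000)/(161.8707−121.7884)=0.0000; B=V−Δ·S=0.0000
Node (3,3) S=204.8996: V=(p*·0.0000+(1−p*)·0.0000)/1.02=0.0000; Δ=(0.0000−0.0000)/(215.1446−161.8707)=0.0000; B=V−Δ·S=0.0000
Node (2,0) S=110.4657: V=(p*·2.8189+(1−p*)·26.9968)/1.02=5.4986; Δ=(2.8189−26.9968)/(115.9890−87.2679)=-0.8418; B=V−Δ·S=98.4907
Node (2,1) S=146.8215: V=(p*·0.0000+(1−p*)·2.8189)/1.02=0.3189; Δ=(0.0000−2.8189)/(154.1626−115.9890)=-0.0738; B=V−Δ·S=11.1606
Node (2,2) S=195.1425: V=(p*·0.0000+(1−p*)·0.0000)/1.02=0.0000; Δ=(0.0000−0.0000)/(204.8996−154.1626)=0.0000; B=V−Δ·S=0.0000
Node (1,0) S=139.8300: V=(p*·0.3189+(1−p*)·5.4986)/1.02=0.8986; Δ=(0.3189−5.4986)/(146.8215−110.4657)=-0.1425; B=V−Δ·S=20.8208
Node (1,1) S=185.8500: V=(p*·0.0000+(1−p*)·0.3189)/1.02=0.0361; Δ=(0.0000−0.3189)/(195.1425−146.8215)=-0.0066; B=V−Δ·S=1.2625
Node (0,0) S=177.0000: V=(p*·0.0361+(1−p*)·0.8986)/1.02=0.1329; Δ=(0.0361−0.8986)/(185.8500−139.8300)=-0.0187; B=V−Δ·S=3.4502
The time-0 hedge costs 0.1329, which is the no-arbitrage price.

(0,0): Delta=-0.0187 Bond=3.4502
(1,0): Delta=-0.1425 Bond=20.8208
(1,1): Delta=-0.0066 Bond=1.2625
(2,0): Delta=-0.8418 Bond=98.4907
(2,1): Delta=-0.0738 Bond=11.1606
(2,2): Delta=0.0000 Bond=0.0000
(3,0): Delta=-1.0000 Bond=114.2647
(3,1): Delta=-0.8263 Bond=98.6600
(3,2): Delta=0.0000 Bond=0.0000
(3,3): Delta=0.0000 Bond=0.0000
V0=0.1329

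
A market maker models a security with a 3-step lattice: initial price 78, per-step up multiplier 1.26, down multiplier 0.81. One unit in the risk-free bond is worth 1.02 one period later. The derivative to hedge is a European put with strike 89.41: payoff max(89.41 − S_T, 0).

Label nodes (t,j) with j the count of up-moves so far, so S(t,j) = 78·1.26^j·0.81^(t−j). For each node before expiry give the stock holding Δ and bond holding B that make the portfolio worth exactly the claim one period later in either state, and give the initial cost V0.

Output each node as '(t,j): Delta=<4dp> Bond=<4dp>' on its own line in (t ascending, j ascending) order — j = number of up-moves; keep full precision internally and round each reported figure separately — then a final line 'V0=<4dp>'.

(0,0): Delta=-0.5192 Bond=56.7061
(1,0): Delta=-0.8247 Bond=77.1420
(1,1): Delta=-0.2947 Bond=35.7810
(2,0): Delta=-1.0000 Bond=87.6569
(2,1): Delta=-0.6959 Bond=68.4312
(2,2): Delta=0.0000 Bond=0.0000
V0=16.2102

Risk-neutral probability p* = (R−d)/(u−d) = (1.02−0.81)/(1.26−0.81) = 0.4667.
Terminal payoffs: V(3,0)=47.9576, V(3,1)=24.9285, V(3,2)=0.0000, V(3,3)=0.0000
Node (2,0) S=51.1758: V=(p*·24.9285+(1−p*)·47.9576)/1.02=36.4811; Δ=(24.9285−47.9576)/(64.4815−41.4524)=-1.0000; B=V−Δ·S=87.6569
Node (2,1) S=79.6068: V=(p*·0.0000+(1−p*)·24.9285)/1.02=13.0345; Δ=(0.0000−24.9285)/(100.3046−64.4815)=-0.6959; B=V−Δ·S=68.4312
Node (2,2) S=123.8328: V=(p*·0.0000+(1−p*)·0.0000)/1.02=0.0000; Δ=(0.0000−0.0000)/(156.0293−100.3046)=0.0000; B=V−Δ·S=0.0000
Node (1,0) S=63.1800: V=(p*·13.0345+(1−p*)·36.4811)/1.02=25.0386; Δ=(13.0345−36.4811)/(79.6068−51.1758)=-0.8247; B=V−Δ·S=77.1420
Node (1,1) S=98.2800: V=(p*·0.0000+(1−p*)·13.0345)/1.02=6.8154; Δ=(0.0000−13.0345)/(123.8328−79.6068)=-0.2947; B=V−Δ·S=35.7810
Node (0,0) S=78.0000: V=(p*·6.8154+(1−p*)·25.0386)/1.02=16.2102; Δ=(6.8154−25.0386)/(98.2800−63.1800)=-0.5192; B=V−Δ·S=56.7061
Each (Δ,B) replicates both successor values, so the strategy is self-financing and V0 is arbitrage-free.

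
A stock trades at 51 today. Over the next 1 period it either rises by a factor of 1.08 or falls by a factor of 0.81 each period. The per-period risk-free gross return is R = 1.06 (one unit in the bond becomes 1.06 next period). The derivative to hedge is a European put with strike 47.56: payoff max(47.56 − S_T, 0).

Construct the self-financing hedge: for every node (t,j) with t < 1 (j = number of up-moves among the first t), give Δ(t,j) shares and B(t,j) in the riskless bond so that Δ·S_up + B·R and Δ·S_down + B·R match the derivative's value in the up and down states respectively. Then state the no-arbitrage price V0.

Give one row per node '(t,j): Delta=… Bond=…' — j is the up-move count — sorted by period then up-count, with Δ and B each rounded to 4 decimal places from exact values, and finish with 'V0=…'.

(0,0): Delta=-0.4539 Bond=23.5849
V0=0.4368

Risk-neutral probability p* = (R−d)/(u−d) = (1.06−0.81)/(1.08−0.81) = 0.9259.
Payoff layer (t=1): V(1,0)=6.2500, V(1,1)=0.0000
(0,0): S=51.0000. Δ = (V_up−V_dn)/(S_up−S_dn) = (0.0000−6.2500)/(55.0800−41.3100) = -0.4539. V = [p*·0.0000 + (1−p*)·6.2500]/1.06 = 0.4368. B = V − Δ·S = 23.5849.
The time-0 hedge costs 0.4368, which is the no-arbitrage price.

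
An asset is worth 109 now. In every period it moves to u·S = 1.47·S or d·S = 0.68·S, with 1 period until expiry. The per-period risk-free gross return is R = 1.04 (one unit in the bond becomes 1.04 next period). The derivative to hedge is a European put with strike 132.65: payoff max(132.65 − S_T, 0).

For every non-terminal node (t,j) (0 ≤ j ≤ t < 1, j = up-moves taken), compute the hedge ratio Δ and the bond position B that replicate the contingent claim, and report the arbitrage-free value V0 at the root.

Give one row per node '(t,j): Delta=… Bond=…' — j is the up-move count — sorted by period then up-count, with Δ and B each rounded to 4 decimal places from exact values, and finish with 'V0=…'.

(0,0): Delta=-0.6797 Bond=104.7214
V0=30.6328

Since d<R<u, set p* = (R−d)/(u−d) = 0.4557; price each node as the discounted p*-expectation of its children.
At expiry t=1: V(1,0)=58.5300, V(1,1)=0.0000
  t=0,j=0: stock 109.0000 → up 160.2300 (V=0.0000), down 74.1200 (V=58.5300). Price 30.6328; hedge Δ=-0.6797, bond B=104.7214.
Each (Δ,B) replicates both successor values, so the strategy is self-financing and V0 is arbitrage-free.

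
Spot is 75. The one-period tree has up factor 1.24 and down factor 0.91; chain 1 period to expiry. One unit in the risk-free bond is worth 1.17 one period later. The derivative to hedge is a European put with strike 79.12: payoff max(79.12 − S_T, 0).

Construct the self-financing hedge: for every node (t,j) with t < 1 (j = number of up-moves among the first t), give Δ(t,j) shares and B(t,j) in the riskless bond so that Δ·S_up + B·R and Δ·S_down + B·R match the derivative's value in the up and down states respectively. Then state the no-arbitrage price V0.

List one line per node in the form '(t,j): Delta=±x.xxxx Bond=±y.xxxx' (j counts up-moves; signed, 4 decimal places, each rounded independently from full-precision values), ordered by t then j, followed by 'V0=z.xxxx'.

(0,0): Delta=-0.4392 Bond=34.9101
V0=1.9707

Since d<R<u, set p* = (R−d)/(u−d) = 0.7879; price each node as the discounted p*-expectation of its children.
Terminal payoffs: V(1,0)=10.8700, V(1,1)=0.0000
Node (0,0) S=75.0000: V=(p*·0.0000+(1−p*)·10.8700)/1.17=1.9707; Δ=(0.0000−10.8700)/(93.0000−68.2500)=-0.4392; B=V−Δ·S=34.9101
Self-financing check: at every node Δ·S+B equals the discounted successor values.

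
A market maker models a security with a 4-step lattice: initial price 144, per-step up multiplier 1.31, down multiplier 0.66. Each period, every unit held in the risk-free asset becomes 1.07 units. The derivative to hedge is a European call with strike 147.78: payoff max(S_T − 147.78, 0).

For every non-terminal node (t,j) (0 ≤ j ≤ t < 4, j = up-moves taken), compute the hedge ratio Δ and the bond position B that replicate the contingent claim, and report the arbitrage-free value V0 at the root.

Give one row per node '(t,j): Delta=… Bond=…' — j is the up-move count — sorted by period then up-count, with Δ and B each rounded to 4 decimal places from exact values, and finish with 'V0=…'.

The replicating-portfolio and risk-neutral prices coincide; use p* = (1.07−0.66)/(1.31−0.66) = 0.6308 for the latter.
At expiry t=4: V(4,0)=0.0000, V(4,1)=0.0000, V(4,2)=0.0000, V(4,3)=65.8786, V(4,4)=276.2999
  t=3,j=0: stock 41.3994 → up 54.2332 (V=0.0000), down 27.3236 (V=0.0000). Price 0.0000; hedge Δ=0.0000, bond B=0.0000.
  t=3,j=1: stock 82.1716 → up 107.6448 (V=0.0000), down 54.2332 (V=0.0000). Price 0.0000; hedge Δ=0.0000, bond B=0.0000.
  t=3,j=2: stock 163.0981 → up 213.6586 (V=65.8786), down 107.6448 (V=0.0000). Price 38.8357; hedge Δ=0.6214, bond B=-62.5160.
  t=3,j=3: stock 323.7251 → up 424.0799 (V=276.2999), down 213.6586 (V=65.8786). Price 185.6130; hedge Δ=1.0000, bond B=-138.1121.
  t=2,j=0: stock 62.7264 → up 82.1716 (V=0.0000), down 41.3994 (V=0.0000). Price 0.0000; hedge Δ=0.0000, bond B=0.0000.
  t=2,j=1: stock 124.5024 → up 163.0981 (V=38.8357), down 82.1716 (V=0.0000). Price 22.8938; hedge Δ=0.4799, bond B=-36.8534.
  t=2,j=2: stock 247.1184 → up 323.7251 (V=185.6130), down 163.0981 (V=38.8357). Price 122.8208; hedge Δ=0.9138, bond B=-102.9904.
  t=1,j=0: stock 95.0400 → up 124.5024 (V=22.8938), down 62.7264 (V=0.0000). Price 13.4960; hedge Δ=0.3706, bond B=-21.7252.
  t=1,j=1: stock 188.6400 → up 247.1184 (V=122.8208), down 124.5024 (V=22.8938). Price 80.3034; hedge Δ=0.8150, bond B=-73.4304.
  t=0,j=0: stock 144.0000 → up 188.6400 (V=80.3034), down 95.0400 (V=13.4960). Price 51.9963; hedge Δ=0.7138, bond B=-50.7844.
Self-financing check: at every node Δ·S+B equals the discounted successor values.

(0,0): Delta=0.7138 Bond=-50.7844
(1,0): Delta=0.3706 Bond=-21.7252
(1,1): Delta=0.8150 Bond=-73.4304
(2,0): Delta=0.0000 Bond=0.0000
(2,1): Delta=0.4799 Bond=-36.8534
(2,2): Delta=0.9138 Bond=-102.9904
(3,0): Delta=0.0000 Bond=0.0000
(3,1): Delta=0.0000 Bond=0.0000
(3,2): Delta=0.6214 Bond=-62.5160
(3,3): Delta=1.0000 Bond=-138.1121
V0=51.9963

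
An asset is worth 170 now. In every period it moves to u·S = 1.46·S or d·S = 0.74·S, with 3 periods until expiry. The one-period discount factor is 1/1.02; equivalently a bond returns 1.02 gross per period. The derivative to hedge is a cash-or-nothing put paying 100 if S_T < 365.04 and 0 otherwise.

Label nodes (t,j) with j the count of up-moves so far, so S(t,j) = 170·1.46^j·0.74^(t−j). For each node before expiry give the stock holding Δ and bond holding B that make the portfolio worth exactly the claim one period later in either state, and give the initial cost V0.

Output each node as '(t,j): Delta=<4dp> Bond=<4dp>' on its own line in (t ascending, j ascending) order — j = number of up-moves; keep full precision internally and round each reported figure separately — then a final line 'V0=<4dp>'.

(0,0): Delta=-0.1188 Bond=108.8793
(1,0): Delta=0.0000 Bond=96.1169
(1,1): Delta=-0.2133 Bond=134.5340
(2,0): Delta=0.0000 Bond=98.0392
(2,1): Delta=0.0000 Bond=98.0392
(2,2): Delta=-0.3833 Bond=198.8017
V0=88.6901

Risk-neutral probability p* = (R−d)/(u−d) = (1.02−0.74)/(1.46−0.74) = 0.3889.
Payoff layer (t=3): V(3,0)=100.0000, V(3,1)=100.0000, V(3,2)=100.0000, V(3,3)=0.0000
  t=2,j=0: stock 93.0920 → up 135.9143 (V=100.0000), down 68.8881 (V=100.0000). Price 98.0392; hedge Δ=0.0000, bond B=98.0392.
  t=2,j=1: stock 183.6680 → up 268.1553 (V=100.0000), down 135.9143 (V=100.0000). Price 98.0392; hedge Δ=0.0000, bond B=98.0392.
  t=2,j=2: stock 362.3720 → up 529.0631 (V=0.0000), down 268.1553 (V=100.0000). Price 59.9129; hedge Δ=-0.3833, bond B=198.8017.
  t=1,j=0: stock 125.8000 → up 183.6680 (V=98.0392), down 93.0920 (V=98.0392). Price 96.1169; hedge Δ=0.0000, bond B=96.1169.
  t=1,j=1: stock 248.2000 → up 362.3720 (V=59.9129), down 183.6680 (V=98.0392). Price 81.5807; hedge Δ=-0.2133, bond B=134.5340.
  t=0,j=0: stock 170.0000 → up 248.2000 (V=81.5807), down 125.8000 (V=96.1169). Price 88.6901; hedge Δ=-0.1188, bond B=108.8793.
Check: Δ(0,0)·S0 + B(0,0) = 88.6901 = V0.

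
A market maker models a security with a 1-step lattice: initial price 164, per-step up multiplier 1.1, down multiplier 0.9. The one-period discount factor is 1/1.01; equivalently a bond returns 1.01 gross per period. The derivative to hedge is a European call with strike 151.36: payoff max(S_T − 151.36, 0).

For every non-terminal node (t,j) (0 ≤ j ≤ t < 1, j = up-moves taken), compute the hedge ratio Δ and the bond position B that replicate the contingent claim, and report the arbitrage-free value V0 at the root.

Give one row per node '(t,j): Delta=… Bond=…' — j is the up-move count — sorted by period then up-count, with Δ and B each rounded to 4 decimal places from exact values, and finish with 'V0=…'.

(0,0): Delta=0.8854 Bond=-129.3861
V0=15.8139

Under the risk-neutral measure, an up-move has probability p* = (R−d)/(u−d) = 0.5500 and values discount at R = 1.01.
At expiry t=1: V(1,0)=0.0000, V(1,1)=29.0400
(0,0): S=164.0000. Δ = (V_up−V_dn)/(S_up−S_dn) = (29.0400−0.0000)/(180.4000−147.6000) = 0.8854. V = [p*·29.0400 + (1−p*)·0.0000]/1.01 = 15.8139. B = V − Δ·S = -129.3861.
Root portfolio cost Δ·164+B reproduces V0=15.8139.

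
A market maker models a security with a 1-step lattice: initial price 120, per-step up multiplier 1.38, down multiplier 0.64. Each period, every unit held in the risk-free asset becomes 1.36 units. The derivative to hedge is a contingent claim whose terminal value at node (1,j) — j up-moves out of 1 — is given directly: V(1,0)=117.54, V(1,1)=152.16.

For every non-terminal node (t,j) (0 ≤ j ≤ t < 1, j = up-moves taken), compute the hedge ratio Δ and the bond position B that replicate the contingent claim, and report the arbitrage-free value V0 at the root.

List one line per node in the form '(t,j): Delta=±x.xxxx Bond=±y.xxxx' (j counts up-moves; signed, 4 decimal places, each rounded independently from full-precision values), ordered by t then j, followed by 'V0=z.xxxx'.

Risk-neutral probability p* = (R−d)/(u−d) = (1.36−0.64)/(1.38−0.64) = 0.9730.
Payoff layer (t=1): V(1,0)=117.5400, V(1,1)=152.1600
  t=0,j=0: stock 120.0000 → up 165.6000 (V=152.1600), down 76.8000 (V=117.5400). Price 111.1944; hedge Δ=0.3899, bond B=64.4106.
Each (Δ,B) replicates both successor values, so the strategy is self-financing and V0 is arbitrage-free.

(0,0): Delta=0.3899 Bond=64.4106
V0=111.1944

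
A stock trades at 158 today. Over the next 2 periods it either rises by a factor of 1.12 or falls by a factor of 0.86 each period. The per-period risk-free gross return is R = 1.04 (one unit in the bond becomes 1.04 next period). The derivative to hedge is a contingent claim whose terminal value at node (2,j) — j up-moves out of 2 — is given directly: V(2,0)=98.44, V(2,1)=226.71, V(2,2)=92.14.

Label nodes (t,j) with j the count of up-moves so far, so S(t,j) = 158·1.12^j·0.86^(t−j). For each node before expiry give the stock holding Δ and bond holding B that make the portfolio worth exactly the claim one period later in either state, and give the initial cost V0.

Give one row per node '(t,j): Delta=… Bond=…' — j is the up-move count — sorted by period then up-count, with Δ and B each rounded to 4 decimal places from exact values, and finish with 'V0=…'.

The replicating-portfolio and risk-neutral prices coincide; use p* = (1.04−0.86)/(1.12−0.86) = 0.6923 for the latter.
Terminal values V(2,·): V(2,0)=98.4400, V(2,1)=226.7100, V(2,2)=92.1400
  t=1,j=0: stock 135.8800 → up 152.1856 (V=226.7100), down 116.8568 (V=98.4400). Price 180.0407; hedge Δ=3.6307, bond B=-313.3055.
  t=1,j=1: stock 176.9600 → up 198.1952 (V=92.1400), down 152.1856 (V=226.7100). Price 128.4098; hedge Δ=-2.9248, bond B=645.9867.
  t=0,j=0: stock 158.0000 → up 176.9600 (V=128.4098), down 135.8800 (V=180.0407). Price 138.7463; hedge Δ=-1.2568, bond B=337.3268.
Each (Δ,B) replicates both successor values, so the strategy is self-financing and V0 is arbitrage-free.

(0,0): Delta=-1.2568 Bond=337.3268
(1,0): Delta=3.6307 Bond=-313.3055
(1,1): Delta=-2.9248 Bond=645.9867
V0=138.7463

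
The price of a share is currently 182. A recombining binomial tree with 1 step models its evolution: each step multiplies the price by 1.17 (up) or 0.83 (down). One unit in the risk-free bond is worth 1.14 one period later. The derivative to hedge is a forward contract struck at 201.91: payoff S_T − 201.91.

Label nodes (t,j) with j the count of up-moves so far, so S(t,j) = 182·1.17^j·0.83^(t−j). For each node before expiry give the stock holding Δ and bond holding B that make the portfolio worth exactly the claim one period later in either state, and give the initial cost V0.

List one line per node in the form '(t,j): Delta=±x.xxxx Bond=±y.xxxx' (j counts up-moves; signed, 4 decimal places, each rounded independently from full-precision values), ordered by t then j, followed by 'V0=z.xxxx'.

(0,0): Delta=1.0000 Bond=-177.1140
V0=4.8860

The replicating-portfolio and risk-neutral prices coincide; use p* = (1.14−0.83)/(1.17−0.83) = 0.9118 for the latter.
Terminal values V(1,·): V(1,0)=-50.8500, V(1,1)=11.0300
  t=0,j=0: stock 182.0000 → up 212.9400 (V=11.0300), down 151.0600 (V=-50.8500). Price 4.8860; hedge Δ=1.0000, bond B=-177.1140.
Root portfolio cost Δ·182+B reproduces V0=4.8860.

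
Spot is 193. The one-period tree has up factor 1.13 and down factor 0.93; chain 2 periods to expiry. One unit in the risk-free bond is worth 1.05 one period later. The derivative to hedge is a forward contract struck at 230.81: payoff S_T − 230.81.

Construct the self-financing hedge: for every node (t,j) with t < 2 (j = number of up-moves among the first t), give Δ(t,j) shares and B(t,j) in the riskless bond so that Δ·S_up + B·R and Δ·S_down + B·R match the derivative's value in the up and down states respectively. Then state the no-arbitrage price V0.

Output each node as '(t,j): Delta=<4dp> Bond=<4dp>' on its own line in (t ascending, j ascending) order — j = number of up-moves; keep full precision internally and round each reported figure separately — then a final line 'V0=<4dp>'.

Risk-neutral probability p* = (R−d)/(u−d) = (1.05−0.93)/(1.13−0.93) = 0.6000.
At expiry t=2: V(2,0)=-63.8843, V(2,1)=-27.9863, V(2,2)=15.6317
Node (1,0) S=179.4900: V=(p*·-27.9863+(1−p*)·-63.8843)/1.05=-40.3290; Δ=(-27.9863−-63.8843)/(202.8237−166.9257)=1.0000; B=V−Δ·S=-219.8190
Node (1,1) S=218.0900: V=(p*·15.6317+(1−p*)·-27.9863)/1.05=-1.7290; Δ=(15.6317−-27.9863)/(246.4417−202.8237)=1.0000; B=V−Δ·S=-219.8190
Node (0,0) S=193.0000: V=(p*·-1.7290+(1−p*)·-40.3290)/1.05=-16.3515; Δ=(-1.7290−-40.3290)/(218.0900−179.4900)=1.0000; B=V−Δ·S=-209.3515
The time-0 hedge costs -16.3515, which is the no-arbitrage price.

(0,0): Delta=1.0000 Bond=-209.3515
(1,0): Delta=1.0000 Bond=-219.8190
(1,1): Delta=1.0000 Bond=-219.8190
V0=-16.3515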